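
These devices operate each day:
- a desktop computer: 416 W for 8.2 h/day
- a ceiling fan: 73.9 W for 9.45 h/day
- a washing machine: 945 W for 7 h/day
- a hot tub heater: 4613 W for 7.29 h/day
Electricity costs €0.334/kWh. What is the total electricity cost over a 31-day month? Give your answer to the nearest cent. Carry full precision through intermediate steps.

desktop computer: 416 W × 8.2 h × 31 d = 105,747 Wh = 105.7 kWh
ceiling fan: 73.9 W × 9.45 h × 31 d = 21,649 Wh = 21.65 kWh
washing machine: 945 W × 7 h × 31 d = 205,065 Wh = 205.1 kWh
hot tub heater: 4613 W × 7.29 h × 31 d = 1,042,492 Wh = 1,042 kWh
Total energy = 105.7 + 21.65 + 205.1 + 1,042 = 1,375 kWh
Cost = 1,375 kWh × €0.334 = €459.23

€459.23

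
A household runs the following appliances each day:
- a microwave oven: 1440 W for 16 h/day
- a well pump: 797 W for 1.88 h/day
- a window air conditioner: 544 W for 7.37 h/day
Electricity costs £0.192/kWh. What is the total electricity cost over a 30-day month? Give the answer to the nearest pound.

£164

microwave oven: 1440 W × 16 h × 30 d = 691,200 Wh = 691.2 kWh
well pump: 797 W × 1.88 h × 30 d = 44,951 Wh = 44.95 kWh
window air conditioner: 544 W × 7.37 h × 30 d = 120,278 Wh = 120.3 kWh
Total energy = 691.2 + 44.95 + 120.3 = 856.4 kWh
Cost = 856.4 kWh × £0.192 = £164.43 ≈ £164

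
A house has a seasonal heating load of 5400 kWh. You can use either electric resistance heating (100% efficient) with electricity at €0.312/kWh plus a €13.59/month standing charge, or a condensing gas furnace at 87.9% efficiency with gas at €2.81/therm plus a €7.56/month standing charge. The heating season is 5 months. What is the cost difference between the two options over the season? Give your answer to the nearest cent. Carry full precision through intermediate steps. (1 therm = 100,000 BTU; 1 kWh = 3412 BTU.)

Heat load = 5400 kWh × 3412 = 18,424,800 BTU
Gas: input = 18,424,800 / 0.879 = 20,961,092 BTU = 209.6 therm → 209.6 × €2.81 = €589.01; + 5 × €7.56 standing = €626.81
Electric: 18,424,800 BTU / 3412 = 5,400 kWh → × €0.312 = €1,684.80; + 5 × €13.59 standing = €1,752.75
Difference = |€626.81 − €1,752.75| = €1,125.94

€1125.94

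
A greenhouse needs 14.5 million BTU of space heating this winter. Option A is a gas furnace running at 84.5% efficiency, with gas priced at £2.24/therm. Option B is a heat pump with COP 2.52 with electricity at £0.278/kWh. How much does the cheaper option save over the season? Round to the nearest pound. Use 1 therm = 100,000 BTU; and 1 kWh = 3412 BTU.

Heat load = 14.5 × 10⁶ BTU = 14,500,000 BTU
Gas: input = 14,500,000 / 0.845 = 17,159,763 BTU = 171.6 therm → 171.6 × £2.24 = £384.38
Heat pump: 14,500,000 BTU / 3412 = 4,250 kWh heat; / 2.52 = 1,686 kWh in → × £0.278 = £468.82
Difference = |£384.38 − £468.82| = £84.44 ≈ £84

£84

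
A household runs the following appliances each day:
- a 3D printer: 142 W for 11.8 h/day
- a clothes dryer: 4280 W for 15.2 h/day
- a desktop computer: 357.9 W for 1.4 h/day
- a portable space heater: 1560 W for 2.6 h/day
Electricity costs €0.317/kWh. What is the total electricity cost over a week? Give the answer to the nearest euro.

3D printer: 142 W × 11.8 h × 7 d = 11,729 Wh = 11.73 kWh
clothes dryer: 4280 W × 15.2 h × 7 d = 455,392 Wh = 455.4 kWh
desktop computer: 357.9 W × 1.4 h × 7 d = 3,507 Wh = 3.507 kWh
portable space heater: 1560 W × 2.6 h × 7 d = 28,392 Wh = 28.39 kWh
Total energy = 11.73 + 455.4 + 3.507 + 28.39 = 499 kWh
Cost = 499 kWh × €0.317 = €158.19 ≈ €158

€158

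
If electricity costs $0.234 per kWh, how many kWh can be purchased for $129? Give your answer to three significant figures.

$129 / $0.234 per kWh = 551.3 kWh

551 kWh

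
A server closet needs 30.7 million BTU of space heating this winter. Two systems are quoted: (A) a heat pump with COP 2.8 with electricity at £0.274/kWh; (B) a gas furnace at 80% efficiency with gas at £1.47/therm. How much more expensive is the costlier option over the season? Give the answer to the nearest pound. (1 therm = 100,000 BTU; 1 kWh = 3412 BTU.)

Heat load = 30.7 × 10⁶ BTU = 30,700,000 BTU
Gas: input = 30,700,000 / 0.80 = 38,375,000 BTU = 383.8 therm → 383.8 × £1.47 = £564.11
Heat pump: 30,700,000 BTU / 3412 = 8,998 kWh heat; / 2.8 = 3,213 kWh in → × £0.274 = £880.48
Difference = |£564.11 − £880.48| = £316.37 ≈ £316

£316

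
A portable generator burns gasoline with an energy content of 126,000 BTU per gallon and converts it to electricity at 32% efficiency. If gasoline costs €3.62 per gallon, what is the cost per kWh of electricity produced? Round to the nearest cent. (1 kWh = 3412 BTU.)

Electrical output per gallon = 126,000 BTU × 0.32 / 3412 BTU/kWh = 11.82 kWh
Cost per kWh = €3.62 / 11.82 kWh = €0.306

€0.31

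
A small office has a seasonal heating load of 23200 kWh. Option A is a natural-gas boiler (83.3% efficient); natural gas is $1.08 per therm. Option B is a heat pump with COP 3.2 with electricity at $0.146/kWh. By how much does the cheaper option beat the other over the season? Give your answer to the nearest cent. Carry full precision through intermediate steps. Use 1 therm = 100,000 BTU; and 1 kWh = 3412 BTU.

$32.20

Heat load = 23200 kWh × 3412 = 79,158,400 BTU
Gas: input = 79,158,400 / 0.833 = 95,028,091 BTU = 950.3 therm → 950.3 × $1.08 = $1,026.30
Heat pump: 79,158,400 BTU / 3412 = 23,200 kWh heat; / 3.2 = 7,250 kWh in → × $0.146 = $1,058.50
Difference = |$1,026.30 − $1,058.50| = $32.20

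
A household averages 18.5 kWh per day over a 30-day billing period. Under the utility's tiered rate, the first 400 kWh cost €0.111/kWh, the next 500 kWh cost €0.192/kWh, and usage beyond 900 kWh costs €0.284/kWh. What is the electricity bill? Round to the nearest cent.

€74.16

Usage = 18.5 kWh/day × 30 days = 555 kWh
First 400 kWh × €0.111 = €44.40
Next 155 kWh × €0.192 = €29.76
Remaining tier: 0 kWh (not reached)
Total = €74.16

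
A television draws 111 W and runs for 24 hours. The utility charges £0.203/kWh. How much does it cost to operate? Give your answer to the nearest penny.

Energy = 111 W × 24 h = 2,664 Wh = 2.664 kWh
Cost = 2.664 kWh × £0.203/kWh = £0.54

£0.54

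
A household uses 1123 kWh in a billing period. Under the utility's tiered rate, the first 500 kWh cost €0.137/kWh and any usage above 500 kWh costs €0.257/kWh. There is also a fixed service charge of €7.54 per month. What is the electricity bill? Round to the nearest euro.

First 500 kWh × €0.137 = €68.50
Remaining 623 kWh × €0.257 = €160.11
Energy charge = €228.61; + service €7.54 = €236.15 ≈ €236

€236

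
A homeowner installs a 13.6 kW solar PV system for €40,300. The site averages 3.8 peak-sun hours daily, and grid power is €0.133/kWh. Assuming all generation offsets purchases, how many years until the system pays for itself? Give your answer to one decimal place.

Daily generation = 13.6 kW × 3.8 h = 51.68 kWh
Annual generation = 51.68 × 365 = 18863 kWh
Annual savings = 18863 × €0.133 = €2,508.81
Payback = €40,300 / €2,508.81 = 16.1 years

16.1 years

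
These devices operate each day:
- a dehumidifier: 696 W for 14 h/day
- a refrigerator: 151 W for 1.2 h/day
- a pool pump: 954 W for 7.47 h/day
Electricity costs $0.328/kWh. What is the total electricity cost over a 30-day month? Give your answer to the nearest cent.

$167.79

dehumidifier: 696 W × 14 h × 30 d = 292,320 Wh = 292.3 kWh
refrigerator: 151 W × 1.2 h × 30 d = 5,436 Wh = 5.436 kWh
pool pump: 954 W × 7.47 h × 30 d = 213,791 Wh = 213.8 kWh
Total energy = 292.3 + 5.436 + 213.8 = 511.5 kWh
Cost = 511.5 kWh × $0.328 = $167.79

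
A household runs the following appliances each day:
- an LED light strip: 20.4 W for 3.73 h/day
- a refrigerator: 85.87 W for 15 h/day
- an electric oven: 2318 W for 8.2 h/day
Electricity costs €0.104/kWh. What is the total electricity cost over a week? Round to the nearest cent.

€14.83

LED light strip: 20.4 W × 3.73 h × 7 d = 533 Wh = 0.5326 kWh
refrigerator: 85.87 W × 15 h × 7 d = 9,016 Wh = 9.016 kWh
electric oven: 2318 W × 8.2 h × 7 d = 133,053 Wh = 133.1 kWh
Total energy = 0.5326 + 9.016 + 133.1 = 142.6 kWh
Cost = 142.6 kWh × €0.104 = €14.83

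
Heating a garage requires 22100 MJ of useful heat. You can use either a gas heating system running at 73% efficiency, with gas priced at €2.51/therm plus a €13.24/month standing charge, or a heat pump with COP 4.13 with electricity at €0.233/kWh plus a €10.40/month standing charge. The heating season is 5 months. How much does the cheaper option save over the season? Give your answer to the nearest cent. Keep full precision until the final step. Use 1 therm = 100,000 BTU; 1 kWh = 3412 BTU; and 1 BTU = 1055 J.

Heat load = 22100 MJ = 22,100,000,000 J / 1055 = 20,947,867 BTU
Gas: input = 20,947,867 / 0.73 = 28,695,709 BTU = 287 therm → 287 × €2.51 = €720.26; + 5 × €13.24 standing = €786.46
Heat pump: 20,947,867 BTU / 3412 = 6,139 kWh heat; / 4.13 = 1,487 kWh in → × €0.233 = €346.37; + 5 × €10.40 standing = €398.37
Difference = |€786.46 − €398.37| = €388.10

€388.10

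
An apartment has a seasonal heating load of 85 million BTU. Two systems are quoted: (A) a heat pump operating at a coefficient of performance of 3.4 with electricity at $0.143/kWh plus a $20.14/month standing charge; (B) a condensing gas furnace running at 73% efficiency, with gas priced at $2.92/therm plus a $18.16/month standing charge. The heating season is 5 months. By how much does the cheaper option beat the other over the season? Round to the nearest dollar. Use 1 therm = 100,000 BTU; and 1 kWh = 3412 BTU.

Heat load = 85 × 10⁶ BTU = 85,000,000 BTU
Gas: input = 85,000,000 / 0.73 = 116,438,356 BTU = 1,164 therm → 1,164 × $2.92 = $3,400.00; + 5 × $18.16 standing = $3,490.80
Heat pump: 85,000,000 BTU / 3412 = 24,910 kWh heat; / 3.4 = 7,327 kWh in → × $0.143 = $1,047.77; + 5 × $20.14 standing = $1,148.47
Difference = |$3,490.80 − $1,148.47| = $2,342.33 ≈ $2342

$2342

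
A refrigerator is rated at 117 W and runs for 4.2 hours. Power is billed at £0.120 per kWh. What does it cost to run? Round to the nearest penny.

£0.06

Energy = 117 W × 4.2 h = 491 Wh = 0.4914 kWh
Cost = 0.4914 kWh × £0.120/kWh = £0.06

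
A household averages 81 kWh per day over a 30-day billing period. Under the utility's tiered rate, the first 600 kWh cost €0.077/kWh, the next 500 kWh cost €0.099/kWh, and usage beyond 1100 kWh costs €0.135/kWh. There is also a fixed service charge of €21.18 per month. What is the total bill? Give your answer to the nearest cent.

€296.43

Usage = 81 kWh/day × 30 days = 2430 kWh
First 600 kWh × €0.077 = €46.20
Next 500 kWh × €0.099 = €49.50
Remaining 1330 kWh × €0.135 = €179.55
Energy charge = €275.25; + service €21.18 = €296.43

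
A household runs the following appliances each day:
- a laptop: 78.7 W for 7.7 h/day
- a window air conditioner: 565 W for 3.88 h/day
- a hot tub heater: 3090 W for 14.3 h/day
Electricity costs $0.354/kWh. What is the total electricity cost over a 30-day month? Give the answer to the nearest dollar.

laptop: 78.7 W × 7.7 h × 30 d = 18,180 Wh = 18.18 kWh
window air conditioner: 565 W × 3.88 h × 30 d = 65,766 Wh = 65.77 kWh
hot tub heater: 3090 W × 14.3 h × 30 d = 1,325,610 Wh = 1,326 kWh
Total energy = 18.18 + 65.77 + 1,326 = 1,410 kWh
Cost = 1,410 kWh × $0.354 = $498.98 ≈ $499

$499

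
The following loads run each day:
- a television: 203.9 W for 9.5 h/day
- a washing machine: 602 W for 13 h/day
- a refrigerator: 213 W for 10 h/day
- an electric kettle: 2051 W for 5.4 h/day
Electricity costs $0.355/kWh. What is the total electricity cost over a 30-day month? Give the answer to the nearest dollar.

$245

television: 203.9 W × 9.5 h × 30 d = 58,112 Wh = 58.11 kWh
washing machine: 602 W × 13 h × 30 d = 234,780 Wh = 234.8 kWh
refrigerator: 213 W × 10 h × 30 d = 63,900 Wh = 63.9 kWh
electric kettle: 2051 W × 5.4 h × 30 d = 332,262 Wh = 332.3 kWh
Total energy = 58.11 + 234.8 + 63.9 + 332.3 = 689.1 kWh
Cost = 689.1 kWh × $0.355 = $244.61 ≈ $245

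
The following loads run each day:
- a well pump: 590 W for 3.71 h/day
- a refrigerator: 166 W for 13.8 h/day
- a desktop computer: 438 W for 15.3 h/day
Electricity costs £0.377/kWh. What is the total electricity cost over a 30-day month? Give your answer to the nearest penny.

well pump: 590 W × 3.71 h × 30 d = 65,667 Wh = 65.67 kWh
refrigerator: 166 W × 13.8 h × 30 d = 68,724 Wh = 68.72 kWh
desktop computer: 438 W × 15.3 h × 30 d = 201,042 Wh = 201 kWh
Total energy = 65.67 + 68.72 + 201 = 335.4 kWh
Cost = 335.4 kWh × £0.377 = £126.46

£126.46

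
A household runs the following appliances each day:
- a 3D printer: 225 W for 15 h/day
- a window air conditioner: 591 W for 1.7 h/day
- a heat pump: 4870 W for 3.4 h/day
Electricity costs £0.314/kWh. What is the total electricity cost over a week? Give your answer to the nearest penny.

3D printer: 225 W × 15 h × 7 d = 23,625 Wh = 23.62 kWh
window air conditioner: 591 W × 1.7 h × 7 d = 7,033 Wh = 7.033 kWh
heat pump: 4870 W × 3.4 h × 7 d = 115,906 Wh = 115.9 kWh
Total energy = 23.62 + 7.033 + 115.9 = 146.6 kWh
Cost = 146.6 kWh × £0.314 = £46.02

£46.02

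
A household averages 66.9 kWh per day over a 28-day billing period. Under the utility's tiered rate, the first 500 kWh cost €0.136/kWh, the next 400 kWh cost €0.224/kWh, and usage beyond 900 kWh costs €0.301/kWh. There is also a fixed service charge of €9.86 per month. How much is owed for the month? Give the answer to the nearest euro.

€460

Usage = 66.9 kWh/day × 28 days = 1873.2 kWh
First 500 kWh × €0.136 = €68.00
Next 400 kWh × €0.224 = €89.60
Remaining 973.2 kWh × €0.301 = €292.93
Energy charge = €450.53; + service €9.86 = €460.39 ≈ €460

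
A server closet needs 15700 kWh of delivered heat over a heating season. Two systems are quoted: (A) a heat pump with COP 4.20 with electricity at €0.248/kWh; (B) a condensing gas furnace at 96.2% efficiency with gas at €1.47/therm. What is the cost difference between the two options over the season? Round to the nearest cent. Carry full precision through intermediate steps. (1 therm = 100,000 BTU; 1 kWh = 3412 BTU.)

€108.49

Heat load = 15700 kWh × 3412 = 53,568,400 BTU
Gas: input = 53,568,400 / 0.962 = 55,684,407 BTU = 556.8 therm → 556.8 × €1.47 = €818.56
Heat pump: 53,568,400 BTU / 3412 = 15,700 kWh heat; / 4.20 = 3,738 kWh in → × €0.248 = €927.05
Difference = |€818.56 − €927.05| = €108.49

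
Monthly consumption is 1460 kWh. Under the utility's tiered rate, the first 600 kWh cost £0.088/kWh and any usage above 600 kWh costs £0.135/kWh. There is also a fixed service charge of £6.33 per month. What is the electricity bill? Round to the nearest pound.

£175

First 600 kWh × £0.088 = £52.80
Remaining 860 kWh × £0.135 = £116.10
Energy charge = £168.90; + service £6.33 = £175.23 ≈ £175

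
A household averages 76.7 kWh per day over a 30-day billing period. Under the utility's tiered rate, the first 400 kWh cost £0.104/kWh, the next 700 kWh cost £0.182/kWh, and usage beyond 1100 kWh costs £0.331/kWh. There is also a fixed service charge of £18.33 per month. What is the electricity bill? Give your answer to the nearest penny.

£584.86

Usage = 76.7 kWh/day × 30 days = 2301 kWh
First 400 kWh × £0.104 = £41.60
Next 700 kWh × £0.182 = £127.40
Remaining 1201 kWh × £0.331 = £397.53
Energy charge = £566.53; + service £18.33 = £584.86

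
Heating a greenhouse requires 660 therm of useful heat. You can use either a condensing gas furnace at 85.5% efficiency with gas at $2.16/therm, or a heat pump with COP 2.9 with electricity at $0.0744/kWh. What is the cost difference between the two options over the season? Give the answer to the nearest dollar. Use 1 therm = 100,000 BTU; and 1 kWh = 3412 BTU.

Heat load = 660 therm × 100,000 = 66,000,000 BTU
Gas: input = 66,000,000 / 0.855 = 77,192,982 BTU = 771.9 therm → 771.9 × $2.16 = $1,667.37
Heat pump: 66,000,000 BTU / 3412 = 19,340 kWh heat; / 2.9 = 6,670 kWh in → × $0.0744 = $496.26
Difference = |$1,667.37 − $496.26| = $1,171.11 ≈ $1171

$1171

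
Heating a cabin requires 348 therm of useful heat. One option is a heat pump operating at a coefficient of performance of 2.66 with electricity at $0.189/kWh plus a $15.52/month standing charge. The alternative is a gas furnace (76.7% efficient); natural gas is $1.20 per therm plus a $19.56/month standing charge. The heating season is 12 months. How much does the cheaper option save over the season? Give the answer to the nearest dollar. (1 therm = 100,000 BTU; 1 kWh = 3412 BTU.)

Heat load = 348 therm × 100,000 = 34,800,000 BTU
Gas: input = 34,800,000 / 0.767 = 45,371,578 BTU = 453.7 therm → 453.7 × $1.20 = $544.46; + 12 × $19.56 standing = $779.18
Heat pump: 34,800,000 BTU / 3412 = 10,200 kWh heat; / 2.66 = 3,834 kWh in → × $0.189 = $724.69; + 12 × $15.52 standing = $910.93
Difference = |$779.18 − $910.93| = $131.75 ≈ $132

$132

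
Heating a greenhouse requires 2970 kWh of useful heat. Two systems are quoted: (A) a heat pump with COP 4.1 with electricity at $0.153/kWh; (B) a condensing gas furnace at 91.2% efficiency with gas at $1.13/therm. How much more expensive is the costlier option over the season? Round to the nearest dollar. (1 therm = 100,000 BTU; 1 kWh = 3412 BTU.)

$15

Heat load = 2970 kWh × 3412 = 10,133,640 BTU
Gas: input = 10,133,640 / 0.912 = 11,111,447 BTU = 111.1 therm → 111.1 × $1.13 = $125.56
Heat pump: 10,133,640 BTU / 3412 = 2,970 kWh heat; / 4.1 = 724.4 kWh in → × $0.153 = $110.83
Difference = |$125.56 − $110.83| = $14.73 ≈ $15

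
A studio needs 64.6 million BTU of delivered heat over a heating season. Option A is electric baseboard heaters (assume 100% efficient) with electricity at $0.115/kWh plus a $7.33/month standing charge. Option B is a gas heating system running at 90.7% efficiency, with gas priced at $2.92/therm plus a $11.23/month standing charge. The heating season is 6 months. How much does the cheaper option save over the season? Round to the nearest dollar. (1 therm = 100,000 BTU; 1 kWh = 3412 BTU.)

$74

Heat load = 64.6 × 10⁶ BTU = 64,600,000 BTU
Gas: input = 64,600,000 / 0.907 = 71,223,815 BTU = 712.2 therm → 712.2 × $2.92 = $2,079.74; + 6 × $11.23 standing = $2,147.12
Electric: 64,600,000 BTU / 3412 = 18,930 kWh → × $0.115 = $2,177.32; + 6 × $7.33 standing = $2,221.30
Difference = |$2,147.12 − $2,221.30| = $74.18 ≈ $74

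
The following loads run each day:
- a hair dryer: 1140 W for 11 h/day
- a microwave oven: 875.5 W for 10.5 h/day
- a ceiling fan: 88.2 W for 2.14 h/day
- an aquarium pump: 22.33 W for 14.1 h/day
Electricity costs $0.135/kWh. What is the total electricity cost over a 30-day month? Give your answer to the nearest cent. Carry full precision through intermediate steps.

$90.06

hair dryer: 1140 W × 11 h × 30 d = 376,200 Wh = 376.2 kWh
microwave oven: 875.5 W × 10.5 h × 30 d = 275,782 Wh = 275.8 kWh
ceiling fan: 88.2 W × 2.14 h × 30 d = 5,662 Wh = 5.662 kWh
aquarium pump: 22.33 W × 14.1 h × 30 d = 9,446 Wh = 9.446 kWh
Total energy = 376.2 + 275.8 + 5.662 + 9.446 = 667.1 kWh
Cost = 667.1 kWh × $0.135 = $90.06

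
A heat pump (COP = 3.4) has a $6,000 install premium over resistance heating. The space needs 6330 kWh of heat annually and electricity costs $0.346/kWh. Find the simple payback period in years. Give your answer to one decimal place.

Resistance: 6330 kWh × $0.346 = $2,190.18/yr
Heat pump: 6330 / 3.4 = 1862 kWh in → × $0.346 = $644.17/yr
Annual savings = $1,546.01
Payback = $6,000 / $1,546.01 = 3.88 years

3.9 years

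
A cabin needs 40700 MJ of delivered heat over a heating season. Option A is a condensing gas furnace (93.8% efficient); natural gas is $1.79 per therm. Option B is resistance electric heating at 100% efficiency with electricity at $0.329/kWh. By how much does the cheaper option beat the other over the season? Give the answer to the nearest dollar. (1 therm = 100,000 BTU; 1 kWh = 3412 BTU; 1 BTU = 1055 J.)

Heat load = 40700 MJ = 40,700,000,000 J / 1055 = 38,578,199 BTU
Gas: input = 38,578,199 / 0.938 = 41,128,144 BTU = 411.3 therm → 411.3 × $1.79 = $736.19
Electric: 38,578,199 BTU / 3412 = 11,310 kWh → × $0.329 = $3,719.88
Difference = |$736.19 − $3,719.88| = $2,983.69 ≈ $2984

$2984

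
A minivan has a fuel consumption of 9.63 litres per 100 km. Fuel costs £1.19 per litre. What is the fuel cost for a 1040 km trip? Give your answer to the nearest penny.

£119.18

Fuel = 9.63 L/100 km × 1040 km / 100 = 100.2 L
Cost = 100.2 L × £1.19/L = £119.18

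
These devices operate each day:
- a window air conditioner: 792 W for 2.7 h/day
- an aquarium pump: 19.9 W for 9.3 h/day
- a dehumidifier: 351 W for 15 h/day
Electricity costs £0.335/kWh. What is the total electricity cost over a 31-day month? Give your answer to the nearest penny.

window air conditioner: 792 W × 2.7 h × 31 d = 66,290 Wh = 66.29 kWh
aquarium pump: 19.9 W × 9.3 h × 31 d = 5,737 Wh = 5.737 kWh
dehumidifier: 351 W × 15 h × 31 d = 163,215 Wh = 163.2 kWh
Total energy = 66.29 + 5.737 + 163.2 = 235.2 kWh
Cost = 235.2 kWh × £0.335 = £78.81

£78.81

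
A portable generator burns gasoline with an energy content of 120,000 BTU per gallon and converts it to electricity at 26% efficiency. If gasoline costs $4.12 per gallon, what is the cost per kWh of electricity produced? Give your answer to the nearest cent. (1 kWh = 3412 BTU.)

$0.45

Electrical output per gallon = 120,000 BTU × 0.26 / 3412 BTU/kWh = 9.144 kWh
Cost per kWh = $4.12 / 9.144 kWh = $0.451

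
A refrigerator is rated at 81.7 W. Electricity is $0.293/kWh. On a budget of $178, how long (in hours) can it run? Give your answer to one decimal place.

Energy budget = $178 / $0.293 per kWh = 607.5 kWh = 607,509 Wh
Runtime = 607,509 Wh / 81.7 W = 7,436 h

7435.8 h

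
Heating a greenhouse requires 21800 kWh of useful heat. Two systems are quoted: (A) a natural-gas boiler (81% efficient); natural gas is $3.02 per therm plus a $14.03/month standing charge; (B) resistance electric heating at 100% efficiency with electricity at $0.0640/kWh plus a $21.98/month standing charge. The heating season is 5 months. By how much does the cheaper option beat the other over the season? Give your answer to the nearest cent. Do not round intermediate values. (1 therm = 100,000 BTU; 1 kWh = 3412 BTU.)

$1338.29

Heat load = 21800 kWh × 3412 = 74,381,600 BTU
Gas: input = 74,381,600 / 0.810 = 91,829,136 BTU = 918.3 therm → 918.3 × $3.02 = $2,773.24; + 5 × $14.03 standing = $2,843.39
Electric: 74,381,600 BTU / 3412 = 21,800 kWh → × $0.0640 = $1,395.20; + 5 × $21.98 standing = $1,505.10
Difference = |$2,843.39 − $1,505.10| = $1,338.29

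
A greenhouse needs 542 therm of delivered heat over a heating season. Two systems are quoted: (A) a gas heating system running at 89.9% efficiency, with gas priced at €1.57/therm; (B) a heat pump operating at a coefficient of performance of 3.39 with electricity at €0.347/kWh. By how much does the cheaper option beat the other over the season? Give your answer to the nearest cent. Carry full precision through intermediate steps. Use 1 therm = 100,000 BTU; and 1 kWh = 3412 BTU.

Heat load = 542 therm × 100,000 = 54,200,000 BTU
Gas: input = 54,200,000 / 0.899 = 60,289,210 BTU = 602.9 therm → 602.9 × €1.57 = €946.54
Heat pump: 54,200,000 BTU / 3412 = 15,890 kWh heat; / 3.39 = 4,686 kWh in → × €0.347 = €1,626.00
Difference = |€946.54 − €1,626.00| = €679.46

€679.46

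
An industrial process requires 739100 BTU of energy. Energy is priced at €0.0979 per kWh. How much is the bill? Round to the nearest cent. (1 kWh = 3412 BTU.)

739100 BTU × (0.00029308 kWh/BTU) = 216.6 kWh
Cost = 216.6 kWh × €0.0979/kWh = €21.21

€21.21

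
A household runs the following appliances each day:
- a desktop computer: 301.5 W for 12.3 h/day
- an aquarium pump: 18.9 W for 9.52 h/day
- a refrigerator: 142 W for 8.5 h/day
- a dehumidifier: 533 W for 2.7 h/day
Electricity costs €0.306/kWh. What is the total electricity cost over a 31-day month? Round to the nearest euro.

desktop computer: 301.5 W × 12.3 h × 31 d = 114,962 Wh = 115 kWh
aquarium pump: 18.9 W × 9.52 h × 31 d = 5,578 Wh = 5.578 kWh
refrigerator: 142 W × 8.5 h × 31 d = 37,417 Wh = 37.42 kWh
dehumidifier: 533 W × 2.7 h × 31 d = 44,612 Wh = 44.61 kWh
Total energy = 115 + 5.578 + 37.42 + 44.61 = 202.6 kWh
Cost = 202.6 kWh × €0.306 = €61.99 ≈ €62

€62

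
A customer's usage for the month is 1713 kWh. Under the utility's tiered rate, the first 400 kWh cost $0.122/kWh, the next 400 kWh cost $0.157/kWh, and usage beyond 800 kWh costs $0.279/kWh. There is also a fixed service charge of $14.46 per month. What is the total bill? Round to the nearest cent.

First 400 kWh × $0.122 = $48.80
Next 400 kWh × $0.157 = $62.80
Remaining 913 kWh × $0.279 = $254.73
Energy charge = $366.33; + service $14.46 = $380.79

$380.79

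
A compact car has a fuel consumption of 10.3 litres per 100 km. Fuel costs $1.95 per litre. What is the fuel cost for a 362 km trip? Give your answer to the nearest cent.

Fuel = 10.3 L/100 km × 362 km / 100 = 37.29 L
Cost = 37.29 L × $1.95/L = $72.71

$72.71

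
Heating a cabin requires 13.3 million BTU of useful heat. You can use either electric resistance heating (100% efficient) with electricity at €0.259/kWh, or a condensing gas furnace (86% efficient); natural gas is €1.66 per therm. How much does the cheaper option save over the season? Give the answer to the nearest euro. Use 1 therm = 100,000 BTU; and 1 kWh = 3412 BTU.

€753

Heat load = 13.3 × 10⁶ BTU = 13,300,000 BTU
Gas: input = 13,300,000 / 0.86 = 15,465,116 BTU = 154.7 therm → 154.7 × €1.66 = €256.72
Electric: 13,300,000 BTU / 3412 = 3,898 kWh → × €0.259 = €1,009.58
Difference = |€256.72 − €1,009.58| = €752.86 ≈ €753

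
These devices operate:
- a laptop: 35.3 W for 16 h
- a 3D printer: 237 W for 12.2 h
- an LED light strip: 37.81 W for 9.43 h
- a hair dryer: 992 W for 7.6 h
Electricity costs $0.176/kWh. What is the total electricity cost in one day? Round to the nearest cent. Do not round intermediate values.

laptop: 35.3 W × 16 h = 565 Wh = 0.5648 kWh
3D printer: 237 W × 12.2 h = 2,891 Wh = 2.891 kWh
LED light strip: 37.81 W × 9.43 h = 357 Wh = 0.3565 kWh
hair dryer: 992 W × 7.6 h = 7,539 Wh = 7.539 kWh
Total energy = 0.5648 + 2.891 + 0.3565 + 7.539 = 11.35 kWh
Cost = 11.35 kWh × $0.176 = $2.00

$2.00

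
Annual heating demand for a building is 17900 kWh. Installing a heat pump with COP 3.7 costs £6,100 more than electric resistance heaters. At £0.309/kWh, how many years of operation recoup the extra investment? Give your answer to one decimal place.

1.5 years

Resistance: 17900 kWh × £0.309 = £5,531.10/yr
Heat pump: 17900 / 3.7 = 4838 kWh in → × £0.309 = £1,494.89/yr
Annual savings = £4,036.21
Payback = £6,100 / £4,036.21 = 1.51 years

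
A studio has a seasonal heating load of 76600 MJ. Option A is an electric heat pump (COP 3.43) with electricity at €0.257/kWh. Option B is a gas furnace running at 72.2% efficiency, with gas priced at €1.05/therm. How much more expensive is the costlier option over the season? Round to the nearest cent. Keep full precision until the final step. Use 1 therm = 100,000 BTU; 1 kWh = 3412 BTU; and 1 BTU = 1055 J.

€538.52

Heat load = 76600 MJ = 76,600,000,000 J / 1055 = 72,606,635 BTU
Gas: input = 72,606,635 / 0.722 = 100,563,206 BTU = 1,006 therm → 1,006 × €1.05 = €1,055.91
Heat pump: 72,606,635 BTU / 3412 = 21,280 kWh heat; / 3.43 = 6,204 kWh in → × €0.257 = €1,594.43
Difference = |€1,055.91 − €1,594.43| = €538.52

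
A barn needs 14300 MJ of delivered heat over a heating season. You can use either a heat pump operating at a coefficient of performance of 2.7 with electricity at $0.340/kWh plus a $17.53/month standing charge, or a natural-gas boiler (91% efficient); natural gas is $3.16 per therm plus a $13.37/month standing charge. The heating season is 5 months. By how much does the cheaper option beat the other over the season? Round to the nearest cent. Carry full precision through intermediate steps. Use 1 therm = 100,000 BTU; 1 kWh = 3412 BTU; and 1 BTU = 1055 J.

$50.37

Heat load = 14300 MJ = 14,300,000,000 J / 1055 = 13,554,502 BTU
Gas: input = 13,554,502 / 0.91 = 14,895,058 BTU = 149 therm → 149 × $3.16 = $470.68; + 5 × $13.37 standing = $537.53
Heat pump: 13,554,502 BTU / 3412 = 3,973 kWh heat; / 2.7 = 1,471 kWh in → × $0.340 = $500.25; + 5 × $17.53 standing = $587.90
Difference = |$537.53 − $587.90| = $50.37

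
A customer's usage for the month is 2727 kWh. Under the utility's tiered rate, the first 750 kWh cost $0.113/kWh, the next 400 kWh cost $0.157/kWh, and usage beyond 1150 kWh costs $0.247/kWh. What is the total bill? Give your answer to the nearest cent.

First 750 kWh × $0.113 = $84.75
Next 400 kWh × $0.157 = $62.80
Remaining 1577 kWh × $0.247 = $389.52
Total = $537.07

$537.07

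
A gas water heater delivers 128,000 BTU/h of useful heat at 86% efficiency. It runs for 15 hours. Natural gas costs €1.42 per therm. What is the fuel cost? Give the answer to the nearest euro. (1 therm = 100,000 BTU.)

Heat delivered = 128,000 BTU/h × 15 h = 1,920,000 BTU
Gas input = 1,920,000 / 0.860 = 2,232,558 BTU
= 2,232,558 / 100,000 = 22.33 therm
Cost = 22.33 × €1.42/therm = €31.70 ≈ €32

€32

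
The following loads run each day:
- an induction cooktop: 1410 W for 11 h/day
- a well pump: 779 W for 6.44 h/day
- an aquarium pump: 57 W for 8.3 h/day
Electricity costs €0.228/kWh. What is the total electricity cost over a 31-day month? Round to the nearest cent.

€148.43

induction cooktop: 1410 W × 11 h × 31 d = 480,810 Wh = 480.8 kWh
well pump: 779 W × 6.44 h × 31 d = 155,520 Wh = 155.5 kWh
aquarium pump: 57 W × 8.3 h × 31 d = 14,666 Wh = 14.67 kWh
Total energy = 480.8 + 155.5 + 14.67 = 651 kWh
Cost = 651 kWh × €0.228 = €148.43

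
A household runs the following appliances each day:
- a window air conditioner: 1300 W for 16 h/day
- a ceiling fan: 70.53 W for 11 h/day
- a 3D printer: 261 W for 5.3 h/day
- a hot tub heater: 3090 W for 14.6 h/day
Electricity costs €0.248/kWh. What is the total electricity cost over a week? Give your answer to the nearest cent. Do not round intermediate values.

window air conditioner: 1300 W × 16 h × 7 d = 145,600 Wh = 145.6 kWh
ceiling fan: 70.53 W × 11 h × 7 d = 5,431 Wh = 5.431 kWh
3D printer: 261 W × 5.3 h × 7 d = 9,683 Wh = 9.683 kWh
hot tub heater: 3090 W × 14.6 h × 7 d = 315,798 Wh = 315.8 kWh
Total energy = 145.6 + 5.431 + 9.683 + 315.8 = 476.5 kWh
Cost = 476.5 kWh × €0.248 = €118.17

€118.17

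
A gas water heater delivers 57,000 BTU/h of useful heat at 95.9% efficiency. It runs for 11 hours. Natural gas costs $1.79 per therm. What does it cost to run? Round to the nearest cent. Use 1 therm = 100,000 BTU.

$11.70

Heat delivered = 57,000 BTU/h × 11 h = 627,000 BTU
Gas input = 627,000 / 0.959 = 653,806 BTU
= 653,806 / 100,000 = 6.538 therm
Cost = 6.538 × $1.79/therm = $11.70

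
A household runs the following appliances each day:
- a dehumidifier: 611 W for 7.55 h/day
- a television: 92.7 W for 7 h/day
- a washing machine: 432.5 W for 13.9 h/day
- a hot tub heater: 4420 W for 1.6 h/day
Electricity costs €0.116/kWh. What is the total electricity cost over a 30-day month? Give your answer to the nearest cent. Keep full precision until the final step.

dehumidifier: 611 W × 7.55 h × 30 d = 138,392 Wh = 138.4 kWh
television: 92.7 W × 7 h × 30 d = 19,467 Wh = 19.47 kWh
washing machine: 432.5 W × 13.9 h × 30 d = 180,352 Wh = 180.4 kWh
hot tub heater: 4420 W × 1.6 h × 30 d = 212,160 Wh = 212.2 kWh
Total energy = 138.4 + 19.47 + 180.4 + 212.2 = 550.4 kWh
Cost = 550.4 kWh × €0.116 = €63.84

€63.84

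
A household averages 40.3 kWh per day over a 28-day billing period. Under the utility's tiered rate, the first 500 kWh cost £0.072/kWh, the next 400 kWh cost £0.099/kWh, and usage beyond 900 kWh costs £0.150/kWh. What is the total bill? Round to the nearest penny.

£109.86

Usage = 40.3 kWh/day × 28 days = 1128.4 kWh
First 500 kWh × £0.072 = £36.00
Next 400 kWh × £0.099 = £39.60
Remaining 228.4 kWh × £0.150 = £34.26
Total = £109.86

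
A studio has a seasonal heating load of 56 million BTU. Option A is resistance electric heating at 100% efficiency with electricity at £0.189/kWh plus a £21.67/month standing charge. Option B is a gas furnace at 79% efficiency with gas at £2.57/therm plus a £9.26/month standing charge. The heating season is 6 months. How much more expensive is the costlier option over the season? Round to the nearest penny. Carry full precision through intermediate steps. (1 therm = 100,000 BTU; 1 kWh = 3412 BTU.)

£1354.68

Heat load = 56 × 10⁶ BTU = 56,000,000 BTU
Gas: input = 56,000,000 / 0.79 = 70,886,076 BTU = 708.9 therm → 708.9 × £2.57 = £1,821.77; + 6 × £9.26 standing = £1,877.33
Electric: 56,000,000 BTU / 3412 = 16,410 kWh → × £0.189 = £3,101.99; + 6 × £21.67 standing = £3,232.01
Difference = |£1,877.33 − £3,232.01| = £1,354.68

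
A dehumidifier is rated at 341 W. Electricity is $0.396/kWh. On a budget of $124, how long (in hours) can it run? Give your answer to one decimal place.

918.3 h

Energy budget = $124 / $0.396 per kWh = 313.1 kWh = 313,131 Wh
Runtime = 313,131 Wh / 341 W = 918.3 h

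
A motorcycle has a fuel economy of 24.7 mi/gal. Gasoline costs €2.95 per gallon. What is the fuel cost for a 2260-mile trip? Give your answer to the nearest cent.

Fuel = 2260 mi / 24.7 mpg = 91.5 gal
Cost = 91.5 gal × €2.95/gal = €269.92

€269.92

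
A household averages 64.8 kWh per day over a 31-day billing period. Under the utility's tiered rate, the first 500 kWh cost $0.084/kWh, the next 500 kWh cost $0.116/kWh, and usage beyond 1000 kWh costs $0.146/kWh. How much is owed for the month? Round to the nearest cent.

$247.28

Usage = 64.8 kWh/day × 31 days = 2008.8 kWh
First 500 kWh × $0.084 = $42.00
Next 500 kWh × $0.116 = $58.00
Remaining 1008.8 kWh × $0.146 = $147.28
Total = $247.28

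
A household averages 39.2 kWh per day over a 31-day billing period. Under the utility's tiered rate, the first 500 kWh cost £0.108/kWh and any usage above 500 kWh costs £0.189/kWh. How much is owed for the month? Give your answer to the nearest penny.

Usage = 39.2 kWh/day × 31 days = 1215.2 kWh
First 500 kWh × £0.108 = £54.00
Remaining 715.2 kWh × £0.189 = £135.17
Total = £189.17

£189.17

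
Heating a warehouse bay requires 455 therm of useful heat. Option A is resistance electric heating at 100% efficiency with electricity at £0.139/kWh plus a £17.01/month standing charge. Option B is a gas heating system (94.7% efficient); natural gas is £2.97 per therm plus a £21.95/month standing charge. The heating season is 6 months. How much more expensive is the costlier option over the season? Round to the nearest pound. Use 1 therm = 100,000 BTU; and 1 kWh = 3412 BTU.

Heat load = 455 therm × 100,000 = 45,500,000 BTU
Gas: input = 45,500,000 / 0.947 = 48,046,463 BTU = 480.5 therm → 480.5 × £2.97 = £1,426.98; + 6 × £21.95 standing = £1,558.68
Electric: 45,500,000 BTU / 3412 = 13,340 kWh → × £0.139 = £1,853.60; + 6 × £17.01 standing = £1,955.66
Difference = |£1,558.68 − £1,955.66| = £396.98 ≈ £397

£397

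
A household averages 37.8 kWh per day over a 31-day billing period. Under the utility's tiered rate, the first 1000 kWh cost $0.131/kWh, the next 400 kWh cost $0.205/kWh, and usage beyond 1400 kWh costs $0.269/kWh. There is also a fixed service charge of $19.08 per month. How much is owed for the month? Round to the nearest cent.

Usage = 37.8 kWh/day × 31 days = 1171.8 kWh
First 1000 kWh × $0.131 = $131.00
Next 171.8 kWh × $0.205 = $35.22
Remaining tier: 0 kWh (not reached)
Energy charge = $166.22; + service $19.08 = $185.30

$185.30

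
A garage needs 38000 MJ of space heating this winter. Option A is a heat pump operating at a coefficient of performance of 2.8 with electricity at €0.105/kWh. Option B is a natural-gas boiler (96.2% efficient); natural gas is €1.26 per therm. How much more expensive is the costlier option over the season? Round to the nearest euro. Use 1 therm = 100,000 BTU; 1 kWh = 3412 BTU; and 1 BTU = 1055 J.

Heat load = 38000 MJ = 38,000,000,000 J / 1055 = 36,018,957 BTU
Gas: input = 36,018,957 / 0.962 = 37,441,744 BTU = 374.4 therm → 374.4 × €1.26 = €471.77
Heat pump: 36,018,957 BTU / 3412 = 10,560 kWh heat; / 2.8 = 3,770 kWh in → × €0.105 = €395.87
Difference = |€471.77 − €395.87| = €75.90 ≈ €76

€76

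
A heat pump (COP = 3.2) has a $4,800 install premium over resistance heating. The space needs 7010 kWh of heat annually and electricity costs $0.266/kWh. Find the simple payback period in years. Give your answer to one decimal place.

3.7 years

Resistance: 7010 kWh × $0.266 = $1,864.66/yr
Heat pump: 7010 / 3.2 = 2191 kWh in → × $0.266 = $582.71/yr
Annual savings = $1,281.95
Payback = $4,800 / $1,281.95 = 3.74 years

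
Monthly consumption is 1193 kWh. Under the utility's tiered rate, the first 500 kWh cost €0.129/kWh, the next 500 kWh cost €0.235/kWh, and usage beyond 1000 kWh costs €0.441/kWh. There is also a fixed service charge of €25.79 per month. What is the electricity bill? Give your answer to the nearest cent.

€292.90

First 500 kWh × €0.129 = €64.50
Next 500 kWh × €0.235 = €117.50
Remaining 193 kWh × €0.441 = €85.11
Energy charge = €267.11; + service €25.79 = €292.90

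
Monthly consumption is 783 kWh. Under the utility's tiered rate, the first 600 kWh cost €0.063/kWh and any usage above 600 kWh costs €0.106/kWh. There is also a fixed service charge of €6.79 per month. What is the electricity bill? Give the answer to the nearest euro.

€64

First 600 kWh × €0.063 = €37.80
Remaining 183 kWh × €0.106 = €19.40
Energy charge = €57.20; + service €6.79 = €63.99 ≈ €64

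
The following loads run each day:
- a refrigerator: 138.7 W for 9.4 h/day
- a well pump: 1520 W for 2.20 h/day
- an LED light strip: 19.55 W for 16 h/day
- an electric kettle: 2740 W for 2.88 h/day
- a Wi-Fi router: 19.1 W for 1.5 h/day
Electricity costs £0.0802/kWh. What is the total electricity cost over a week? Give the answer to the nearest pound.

refrigerator: 138.7 W × 9.4 h × 7 d = 9,126 Wh = 9.126 kWh
well pump: 1520 W × 2.20 h × 7 d = 23,408 Wh = 23.41 kWh
LED light strip: 19.55 W × 16 h × 7 d = 2,190 Wh = 2.19 kWh
electric kettle: 2740 W × 2.88 h × 7 d = 55,238 Wh = 55.24 kWh
Wi-Fi router: 19.1 W × 1.5 h × 7 d = 201 Wh = 0.2006 kWh
Total energy = 9.126 + 23.41 + 2.19 + 55.24 + 0.2006 = 90.16 kWh
Cost = 90.16 kWh × £0.0802 = £7.23 ≈ £7

£7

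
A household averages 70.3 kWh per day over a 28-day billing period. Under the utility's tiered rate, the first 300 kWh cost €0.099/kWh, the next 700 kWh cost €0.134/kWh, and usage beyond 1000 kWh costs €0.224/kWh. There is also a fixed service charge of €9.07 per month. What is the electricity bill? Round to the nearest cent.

€349.49

Usage = 70.3 kWh/day × 28 days = 1968.4 kWh
First 300 kWh × €0.099 = €29.70
Next 700 kWh × €0.134 = €93.80
Remaining 968.4 kWh × €0.224 = €216.92
Energy charge = €340.42; + service €9.07 = €349.49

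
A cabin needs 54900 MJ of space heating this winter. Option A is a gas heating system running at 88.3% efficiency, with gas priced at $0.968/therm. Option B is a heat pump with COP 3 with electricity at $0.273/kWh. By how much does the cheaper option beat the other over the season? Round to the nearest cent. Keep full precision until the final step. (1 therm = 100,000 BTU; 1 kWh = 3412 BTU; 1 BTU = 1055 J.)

Heat load = 54900 MJ = 54,900,000,000 J / 1055 = 52,037,915 BTU
Gas: input = 52,037,915 / 0.883 = 58,933,086 BTU = 589.3 therm → 589.3 × $0.968 = $570.47
Heat pump: 52,037,915 BTU / 3412 = 15,250 kWh heat; / 3 = 5,084 kWh in → × $0.273 = $1,387.88
Difference = |$570.47 − $1,387.88| = $817.41

$817.41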